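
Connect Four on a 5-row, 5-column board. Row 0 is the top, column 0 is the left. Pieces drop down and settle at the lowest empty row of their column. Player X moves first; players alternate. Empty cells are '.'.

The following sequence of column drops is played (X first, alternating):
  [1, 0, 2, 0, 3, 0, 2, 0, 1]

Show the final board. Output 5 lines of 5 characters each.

Answer: .....
O....
O....
OXX..
OXXX.

Derivation:
Move 1: X drops in col 1, lands at row 4
Move 2: O drops in col 0, lands at row 4
Move 3: X drops in col 2, lands at row 4
Move 4: O drops in col 0, lands at row 3
Move 5: X drops in col 3, lands at row 4
Move 6: O drops in col 0, lands at row 2
Move 7: X drops in col 2, lands at row 3
Move 8: O drops in col 0, lands at row 1
Move 9: X drops in col 1, lands at row 3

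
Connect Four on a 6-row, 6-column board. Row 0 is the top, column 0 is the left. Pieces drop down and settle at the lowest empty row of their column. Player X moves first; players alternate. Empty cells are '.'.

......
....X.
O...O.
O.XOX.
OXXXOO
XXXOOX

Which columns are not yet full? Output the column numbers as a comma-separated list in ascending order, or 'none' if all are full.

col 0: top cell = '.' → open
col 1: top cell = '.' → open
col 2: top cell = '.' → open
col 3: top cell = '.' → open
col 4: top cell = '.' → open
col 5: top cell = '.' → open

Answer: 0,1,2,3,4,5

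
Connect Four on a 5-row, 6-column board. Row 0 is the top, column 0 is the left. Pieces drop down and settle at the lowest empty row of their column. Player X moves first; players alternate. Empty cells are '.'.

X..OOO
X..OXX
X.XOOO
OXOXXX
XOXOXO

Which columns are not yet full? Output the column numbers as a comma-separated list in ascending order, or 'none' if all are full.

Answer: 1,2

Derivation:
col 0: top cell = 'X' → FULL
col 1: top cell = '.' → open
col 2: top cell = '.' → open
col 3: top cell = 'O' → FULL
col 4: top cell = 'O' → FULL
col 5: top cell = 'O' → FULL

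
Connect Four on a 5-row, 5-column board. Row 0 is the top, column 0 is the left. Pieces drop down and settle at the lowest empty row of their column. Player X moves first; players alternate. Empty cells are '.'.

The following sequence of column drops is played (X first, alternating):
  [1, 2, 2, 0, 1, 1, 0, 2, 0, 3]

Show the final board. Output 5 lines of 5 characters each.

Move 1: X drops in col 1, lands at row 4
Move 2: O drops in col 2, lands at row 4
Move 3: X drops in col 2, lands at row 3
Move 4: O drops in col 0, lands at row 4
Move 5: X drops in col 1, lands at row 3
Move 6: O drops in col 1, lands at row 2
Move 7: X drops in col 0, lands at row 3
Move 8: O drops in col 2, lands at row 2
Move 9: X drops in col 0, lands at row 2
Move 10: O drops in col 3, lands at row 4

Answer: .....
.....
XOO..
XXX..
OXOO.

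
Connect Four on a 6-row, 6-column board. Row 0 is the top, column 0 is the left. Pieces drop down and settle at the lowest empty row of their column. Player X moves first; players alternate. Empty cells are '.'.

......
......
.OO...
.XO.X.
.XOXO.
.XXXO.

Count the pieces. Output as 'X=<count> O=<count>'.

X=7 O=6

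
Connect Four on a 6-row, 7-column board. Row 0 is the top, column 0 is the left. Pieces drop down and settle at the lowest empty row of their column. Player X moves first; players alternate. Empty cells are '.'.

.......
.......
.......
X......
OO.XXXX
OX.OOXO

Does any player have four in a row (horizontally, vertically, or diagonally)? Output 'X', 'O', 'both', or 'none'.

X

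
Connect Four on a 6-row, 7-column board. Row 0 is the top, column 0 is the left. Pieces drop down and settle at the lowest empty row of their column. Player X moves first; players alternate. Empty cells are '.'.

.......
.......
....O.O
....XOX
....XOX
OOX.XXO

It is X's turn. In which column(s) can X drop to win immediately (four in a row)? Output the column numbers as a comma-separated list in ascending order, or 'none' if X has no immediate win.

col 0: drop X → no win
col 1: drop X → no win
col 2: drop X → no win
col 3: drop X → WIN!
col 4: drop X → no win
col 5: drop X → no win
col 6: drop X → no win

Answer: 3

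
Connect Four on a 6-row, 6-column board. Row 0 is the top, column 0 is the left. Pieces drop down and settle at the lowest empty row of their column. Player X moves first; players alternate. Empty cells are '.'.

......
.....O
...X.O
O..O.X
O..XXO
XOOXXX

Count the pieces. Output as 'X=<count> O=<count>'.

X=8 O=8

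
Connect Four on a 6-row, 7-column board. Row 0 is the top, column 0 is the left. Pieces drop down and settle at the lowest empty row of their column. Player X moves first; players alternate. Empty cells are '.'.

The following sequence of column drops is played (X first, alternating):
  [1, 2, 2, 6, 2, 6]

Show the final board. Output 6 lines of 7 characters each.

Move 1: X drops in col 1, lands at row 5
Move 2: O drops in col 2, lands at row 5
Move 3: X drops in col 2, lands at row 4
Move 4: O drops in col 6, lands at row 5
Move 5: X drops in col 2, lands at row 3
Move 6: O drops in col 6, lands at row 4

Answer: .......
.......
.......
..X....
..X...O
.XO...O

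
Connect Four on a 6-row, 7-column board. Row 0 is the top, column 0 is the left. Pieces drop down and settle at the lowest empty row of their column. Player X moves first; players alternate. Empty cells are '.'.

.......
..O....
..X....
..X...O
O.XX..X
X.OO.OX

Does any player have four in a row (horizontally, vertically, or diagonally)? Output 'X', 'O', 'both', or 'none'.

none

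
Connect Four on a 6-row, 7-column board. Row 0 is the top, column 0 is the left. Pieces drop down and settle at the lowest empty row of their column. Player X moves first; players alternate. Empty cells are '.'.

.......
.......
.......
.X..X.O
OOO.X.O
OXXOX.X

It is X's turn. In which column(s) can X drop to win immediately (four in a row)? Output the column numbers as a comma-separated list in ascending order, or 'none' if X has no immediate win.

Answer: 4

Derivation:
col 0: drop X → no win
col 1: drop X → no win
col 2: drop X → no win
col 3: drop X → no win
col 4: drop X → WIN!
col 5: drop X → no win
col 6: drop X → no win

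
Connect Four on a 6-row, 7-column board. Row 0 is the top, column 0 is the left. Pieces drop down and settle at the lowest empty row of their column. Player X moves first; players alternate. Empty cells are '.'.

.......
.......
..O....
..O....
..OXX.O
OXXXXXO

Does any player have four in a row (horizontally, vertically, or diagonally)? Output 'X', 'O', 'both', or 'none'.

X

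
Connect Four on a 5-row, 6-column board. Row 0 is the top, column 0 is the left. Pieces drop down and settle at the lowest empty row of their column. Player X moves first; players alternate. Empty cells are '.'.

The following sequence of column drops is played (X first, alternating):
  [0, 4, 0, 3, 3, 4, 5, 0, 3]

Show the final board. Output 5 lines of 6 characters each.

Answer: ......
......
O..X..
X..XO.
X..OOX

Derivation:
Move 1: X drops in col 0, lands at row 4
Move 2: O drops in col 4, lands at row 4
Move 3: X drops in col 0, lands at row 3
Move 4: O drops in col 3, lands at row 4
Move 5: X drops in col 3, lands at row 3
Move 6: O drops in col 4, lands at row 3
Move 7: X drops in col 5, lands at row 4
Move 8: O drops in col 0, lands at row 2
Move 9: X drops in col 3, lands at row 2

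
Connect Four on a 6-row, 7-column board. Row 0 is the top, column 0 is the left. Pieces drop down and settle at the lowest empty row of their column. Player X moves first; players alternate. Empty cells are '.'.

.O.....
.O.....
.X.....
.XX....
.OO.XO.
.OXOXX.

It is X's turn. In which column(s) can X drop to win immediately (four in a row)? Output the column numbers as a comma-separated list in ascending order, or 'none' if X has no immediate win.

col 0: drop X → no win
col 2: drop X → no win
col 3: drop X → WIN!
col 4: drop X → no win
col 5: drop X → no win
col 6: drop X → no win

Answer: 3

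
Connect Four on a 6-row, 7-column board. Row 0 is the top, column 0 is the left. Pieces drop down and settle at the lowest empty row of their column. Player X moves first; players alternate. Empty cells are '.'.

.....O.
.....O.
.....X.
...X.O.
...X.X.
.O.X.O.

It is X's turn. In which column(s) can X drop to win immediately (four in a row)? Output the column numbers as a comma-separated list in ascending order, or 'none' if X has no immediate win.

col 0: drop X → no win
col 1: drop X → no win
col 2: drop X → no win
col 3: drop X → WIN!
col 4: drop X → no win
col 6: drop X → no win

Answer: 3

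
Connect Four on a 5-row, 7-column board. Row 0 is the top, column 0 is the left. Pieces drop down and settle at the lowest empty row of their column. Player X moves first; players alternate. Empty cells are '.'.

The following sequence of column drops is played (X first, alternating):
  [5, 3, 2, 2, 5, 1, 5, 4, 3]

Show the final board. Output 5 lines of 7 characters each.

Move 1: X drops in col 5, lands at row 4
Move 2: O drops in col 3, lands at row 4
Move 3: X drops in col 2, lands at row 4
Move 4: O drops in col 2, lands at row 3
Move 5: X drops in col 5, lands at row 3
Move 6: O drops in col 1, lands at row 4
Move 7: X drops in col 5, lands at row 2
Move 8: O drops in col 4, lands at row 4
Move 9: X drops in col 3, lands at row 3

Answer: .......
.......
.....X.
..OX.X.
.OXOOX.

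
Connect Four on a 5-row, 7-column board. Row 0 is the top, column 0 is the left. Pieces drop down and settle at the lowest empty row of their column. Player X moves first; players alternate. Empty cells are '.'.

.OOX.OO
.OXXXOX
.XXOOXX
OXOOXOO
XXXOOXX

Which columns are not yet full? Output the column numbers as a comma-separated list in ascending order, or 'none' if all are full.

Answer: 0,4

Derivation:
col 0: top cell = '.' → open
col 1: top cell = 'O' → FULL
col 2: top cell = 'O' → FULL
col 3: top cell = 'X' → FULL
col 4: top cell = '.' → open
col 5: top cell = 'O' → FULL
col 6: top cell = 'O' → FULL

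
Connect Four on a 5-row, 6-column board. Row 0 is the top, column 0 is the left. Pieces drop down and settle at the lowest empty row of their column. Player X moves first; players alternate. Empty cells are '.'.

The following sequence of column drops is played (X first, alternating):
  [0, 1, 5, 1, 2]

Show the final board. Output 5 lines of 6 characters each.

Move 1: X drops in col 0, lands at row 4
Move 2: O drops in col 1, lands at row 4
Move 3: X drops in col 5, lands at row 4
Move 4: O drops in col 1, lands at row 3
Move 5: X drops in col 2, lands at row 4

Answer: ......
......
......
.O....
XOX..X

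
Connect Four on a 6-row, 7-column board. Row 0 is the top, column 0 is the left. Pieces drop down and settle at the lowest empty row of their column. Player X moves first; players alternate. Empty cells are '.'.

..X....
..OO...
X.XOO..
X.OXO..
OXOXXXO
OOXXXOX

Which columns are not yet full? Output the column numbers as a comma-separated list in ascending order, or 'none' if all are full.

col 0: top cell = '.' → open
col 1: top cell = '.' → open
col 2: top cell = 'X' → FULL
col 3: top cell = '.' → open
col 4: top cell = '.' → open
col 5: top cell = '.' → open
col 6: top cell = '.' → open

Answer: 0,1,3,4,5,6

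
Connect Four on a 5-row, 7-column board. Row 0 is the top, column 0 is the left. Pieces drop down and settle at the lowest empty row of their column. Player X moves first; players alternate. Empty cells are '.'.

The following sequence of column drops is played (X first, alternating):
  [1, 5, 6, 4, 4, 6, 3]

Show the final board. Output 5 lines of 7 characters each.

Move 1: X drops in col 1, lands at row 4
Move 2: O drops in col 5, lands at row 4
Move 3: X drops in col 6, lands at row 4
Move 4: O drops in col 4, lands at row 4
Move 5: X drops in col 4, lands at row 3
Move 6: O drops in col 6, lands at row 3
Move 7: X drops in col 3, lands at row 4

Answer: .......
.......
.......
....X.O
.X.XOOX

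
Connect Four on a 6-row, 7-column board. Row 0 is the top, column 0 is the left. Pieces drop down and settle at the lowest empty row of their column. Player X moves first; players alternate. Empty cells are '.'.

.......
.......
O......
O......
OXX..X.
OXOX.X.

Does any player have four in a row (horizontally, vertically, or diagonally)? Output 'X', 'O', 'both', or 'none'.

O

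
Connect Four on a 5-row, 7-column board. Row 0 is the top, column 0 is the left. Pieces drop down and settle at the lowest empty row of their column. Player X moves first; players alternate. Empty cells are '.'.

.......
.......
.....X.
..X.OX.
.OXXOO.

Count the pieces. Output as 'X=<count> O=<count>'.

X=5 O=4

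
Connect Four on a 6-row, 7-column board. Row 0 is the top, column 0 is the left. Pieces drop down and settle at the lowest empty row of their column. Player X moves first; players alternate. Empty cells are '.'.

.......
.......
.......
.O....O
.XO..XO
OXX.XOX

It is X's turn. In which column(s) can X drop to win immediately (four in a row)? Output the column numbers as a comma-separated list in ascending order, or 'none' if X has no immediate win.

Answer: 3

Derivation:
col 0: drop X → no win
col 1: drop X → no win
col 2: drop X → no win
col 3: drop X → WIN!
col 4: drop X → no win
col 5: drop X → no win
col 6: drop X → no win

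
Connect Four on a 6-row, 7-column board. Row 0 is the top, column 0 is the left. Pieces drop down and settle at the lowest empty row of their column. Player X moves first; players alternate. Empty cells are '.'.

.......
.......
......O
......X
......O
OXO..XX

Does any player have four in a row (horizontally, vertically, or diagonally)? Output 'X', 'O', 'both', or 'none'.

none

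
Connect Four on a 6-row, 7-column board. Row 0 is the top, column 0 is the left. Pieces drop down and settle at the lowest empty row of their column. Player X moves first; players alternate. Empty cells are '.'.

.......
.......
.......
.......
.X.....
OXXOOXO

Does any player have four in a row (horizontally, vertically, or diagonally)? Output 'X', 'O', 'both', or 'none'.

none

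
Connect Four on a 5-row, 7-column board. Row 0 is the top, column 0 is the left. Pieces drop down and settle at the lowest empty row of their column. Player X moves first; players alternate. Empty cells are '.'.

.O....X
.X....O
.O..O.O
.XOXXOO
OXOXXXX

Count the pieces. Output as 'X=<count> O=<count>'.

X=10 O=10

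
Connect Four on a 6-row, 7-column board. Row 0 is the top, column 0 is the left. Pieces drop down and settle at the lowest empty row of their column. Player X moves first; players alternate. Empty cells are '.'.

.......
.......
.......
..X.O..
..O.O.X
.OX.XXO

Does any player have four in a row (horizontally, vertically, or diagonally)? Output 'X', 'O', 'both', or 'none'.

none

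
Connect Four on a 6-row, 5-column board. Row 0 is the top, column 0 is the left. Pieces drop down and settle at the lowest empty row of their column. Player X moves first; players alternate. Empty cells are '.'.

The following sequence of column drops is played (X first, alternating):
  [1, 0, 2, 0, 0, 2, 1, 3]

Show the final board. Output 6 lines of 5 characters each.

Move 1: X drops in col 1, lands at row 5
Move 2: O drops in col 0, lands at row 5
Move 3: X drops in col 2, lands at row 5
Move 4: O drops in col 0, lands at row 4
Move 5: X drops in col 0, lands at row 3
Move 6: O drops in col 2, lands at row 4
Move 7: X drops in col 1, lands at row 4
Move 8: O drops in col 3, lands at row 5

Answer: .....
.....
.....
X....
OXO..
OXXO.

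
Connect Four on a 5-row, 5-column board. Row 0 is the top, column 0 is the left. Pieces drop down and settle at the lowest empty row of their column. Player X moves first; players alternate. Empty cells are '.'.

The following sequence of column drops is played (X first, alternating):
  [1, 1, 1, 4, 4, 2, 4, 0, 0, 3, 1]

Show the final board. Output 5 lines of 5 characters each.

Move 1: X drops in col 1, lands at row 4
Move 2: O drops in col 1, lands at row 3
Move 3: X drops in col 1, lands at row 2
Move 4: O drops in col 4, lands at row 4
Move 5: X drops in col 4, lands at row 3
Move 6: O drops in col 2, lands at row 4
Move 7: X drops in col 4, lands at row 2
Move 8: O drops in col 0, lands at row 4
Move 9: X drops in col 0, lands at row 3
Move 10: O drops in col 3, lands at row 4
Move 11: X drops in col 1, lands at row 1

Answer: .....
.X...
.X..X
XO..X
OXOOO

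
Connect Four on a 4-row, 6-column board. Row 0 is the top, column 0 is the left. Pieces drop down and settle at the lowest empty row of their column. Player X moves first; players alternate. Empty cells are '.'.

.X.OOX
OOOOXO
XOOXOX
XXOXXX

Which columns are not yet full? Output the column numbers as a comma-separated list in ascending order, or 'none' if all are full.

col 0: top cell = '.' → open
col 1: top cell = 'X' → FULL
col 2: top cell = '.' → open
col 3: top cell = 'O' → FULL
col 4: top cell = 'O' → FULL
col 5: top cell = 'X' → FULL

Answer: 0,2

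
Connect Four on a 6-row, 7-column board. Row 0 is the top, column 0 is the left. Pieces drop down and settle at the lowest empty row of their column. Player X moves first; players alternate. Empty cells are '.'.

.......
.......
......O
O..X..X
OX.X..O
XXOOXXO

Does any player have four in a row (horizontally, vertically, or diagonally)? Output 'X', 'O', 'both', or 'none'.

none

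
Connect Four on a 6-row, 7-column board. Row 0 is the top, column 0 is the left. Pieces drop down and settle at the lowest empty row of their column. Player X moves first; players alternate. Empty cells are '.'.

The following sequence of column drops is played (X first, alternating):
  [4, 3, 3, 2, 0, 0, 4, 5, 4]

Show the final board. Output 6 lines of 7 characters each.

Answer: .......
.......
.......
....X..
O..XX..
X.OOXO.

Derivation:
Move 1: X drops in col 4, lands at row 5
Move 2: O drops in col 3, lands at row 5
Move 3: X drops in col 3, lands at row 4
Move 4: O drops in col 2, lands at row 5
Move 5: X drops in col 0, lands at row 5
Move 6: O drops in col 0, lands at row 4
Move 7: X drops in col 4, lands at row 4
Move 8: O drops in col 5, lands at row 5
Move 9: X drops in col 4, lands at row 3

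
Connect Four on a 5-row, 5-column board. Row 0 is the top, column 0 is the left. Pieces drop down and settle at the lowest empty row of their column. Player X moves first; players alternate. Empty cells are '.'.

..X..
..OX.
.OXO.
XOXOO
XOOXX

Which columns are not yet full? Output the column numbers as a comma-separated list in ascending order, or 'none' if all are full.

Answer: 0,1,3,4

Derivation:
col 0: top cell = '.' → open
col 1: top cell = '.' → open
col 2: top cell = 'X' → FULL
col 3: top cell = '.' → open
col 4: top cell = '.' → open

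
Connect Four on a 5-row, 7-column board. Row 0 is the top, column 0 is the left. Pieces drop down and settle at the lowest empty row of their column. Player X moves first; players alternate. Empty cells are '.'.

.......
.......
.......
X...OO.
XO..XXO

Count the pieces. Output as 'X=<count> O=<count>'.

X=4 O=4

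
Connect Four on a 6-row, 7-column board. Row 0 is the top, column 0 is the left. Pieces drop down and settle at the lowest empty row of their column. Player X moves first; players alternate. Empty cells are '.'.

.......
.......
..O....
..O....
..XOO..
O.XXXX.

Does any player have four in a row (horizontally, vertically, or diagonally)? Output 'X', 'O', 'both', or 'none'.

X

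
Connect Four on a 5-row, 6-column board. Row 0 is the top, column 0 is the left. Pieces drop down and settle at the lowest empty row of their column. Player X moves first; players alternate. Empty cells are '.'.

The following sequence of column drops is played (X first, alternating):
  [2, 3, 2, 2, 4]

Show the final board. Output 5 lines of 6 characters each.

Answer: ......
......
..O...
..X...
..XOX.

Derivation:
Move 1: X drops in col 2, lands at row 4
Move 2: O drops in col 3, lands at row 4
Move 3: X drops in col 2, lands at row 3
Move 4: O drops in col 2, lands at row 2
Move 5: X drops in col 4, lands at row 4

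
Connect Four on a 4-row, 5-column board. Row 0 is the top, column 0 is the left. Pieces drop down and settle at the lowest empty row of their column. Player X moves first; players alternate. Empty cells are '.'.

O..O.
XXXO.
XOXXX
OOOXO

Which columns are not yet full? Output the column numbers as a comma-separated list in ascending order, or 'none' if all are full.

col 0: top cell = 'O' → FULL
col 1: top cell = '.' → open
col 2: top cell = '.' → open
col 3: top cell = 'O' → FULL
col 4: top cell = '.' → open

Answer: 1,2,4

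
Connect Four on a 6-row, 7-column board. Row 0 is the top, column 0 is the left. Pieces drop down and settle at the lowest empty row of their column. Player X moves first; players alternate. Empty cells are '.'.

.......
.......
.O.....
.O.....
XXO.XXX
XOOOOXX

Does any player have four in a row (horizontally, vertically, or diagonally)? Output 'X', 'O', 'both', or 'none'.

O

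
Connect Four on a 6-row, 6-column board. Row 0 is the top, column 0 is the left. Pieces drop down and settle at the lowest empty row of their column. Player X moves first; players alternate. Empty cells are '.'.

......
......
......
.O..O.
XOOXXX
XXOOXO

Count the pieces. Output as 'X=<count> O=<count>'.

X=7 O=7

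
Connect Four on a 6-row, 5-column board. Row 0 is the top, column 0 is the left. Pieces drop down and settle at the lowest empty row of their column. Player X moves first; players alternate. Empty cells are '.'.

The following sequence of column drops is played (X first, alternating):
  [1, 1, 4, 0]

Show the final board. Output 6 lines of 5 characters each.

Answer: .....
.....
.....
.....
.O...
OX..X

Derivation:
Move 1: X drops in col 1, lands at row 5
Move 2: O drops in col 1, lands at row 4
Move 3: X drops in col 4, lands at row 5
Move 4: O drops in col 0, lands at row 5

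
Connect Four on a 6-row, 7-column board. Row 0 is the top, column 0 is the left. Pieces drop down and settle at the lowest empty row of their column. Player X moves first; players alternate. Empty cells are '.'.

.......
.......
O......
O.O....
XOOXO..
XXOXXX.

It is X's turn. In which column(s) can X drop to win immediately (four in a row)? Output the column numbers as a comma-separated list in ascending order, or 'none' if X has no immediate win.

col 0: drop X → no win
col 1: drop X → no win
col 2: drop X → no win
col 3: drop X → no win
col 4: drop X → no win
col 5: drop X → no win
col 6: drop X → WIN!

Answer: 6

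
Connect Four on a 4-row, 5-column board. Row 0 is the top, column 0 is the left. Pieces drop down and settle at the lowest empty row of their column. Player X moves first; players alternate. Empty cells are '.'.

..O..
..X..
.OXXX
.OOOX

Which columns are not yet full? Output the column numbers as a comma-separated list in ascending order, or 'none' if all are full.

col 0: top cell = '.' → open
col 1: top cell = '.' → open
col 2: top cell = 'O' → FULL
col 3: top cell = '.' → open
col 4: top cell = '.' → open

Answer: 0,1,3,4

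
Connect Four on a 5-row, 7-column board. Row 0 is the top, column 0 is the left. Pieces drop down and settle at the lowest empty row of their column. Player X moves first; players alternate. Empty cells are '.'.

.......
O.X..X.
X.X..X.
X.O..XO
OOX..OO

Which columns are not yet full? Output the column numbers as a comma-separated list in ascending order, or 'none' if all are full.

col 0: top cell = '.' → open
col 1: top cell = '.' → open
col 2: top cell = '.' → open
col 3: top cell = '.' → open
col 4: top cell = '.' → open
col 5: top cell = '.' → open
col 6: top cell = '.' → open

Answer: 0,1,2,3,4,5,6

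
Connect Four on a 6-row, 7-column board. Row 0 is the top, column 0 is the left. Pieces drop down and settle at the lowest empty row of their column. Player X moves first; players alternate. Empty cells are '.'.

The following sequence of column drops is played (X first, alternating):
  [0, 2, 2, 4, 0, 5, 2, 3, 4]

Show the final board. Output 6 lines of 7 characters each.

Move 1: X drops in col 0, lands at row 5
Move 2: O drops in col 2, lands at row 5
Move 3: X drops in col 2, lands at row 4
Move 4: O drops in col 4, lands at row 5
Move 5: X drops in col 0, lands at row 4
Move 6: O drops in col 5, lands at row 5
Move 7: X drops in col 2, lands at row 3
Move 8: O drops in col 3, lands at row 5
Move 9: X drops in col 4, lands at row 4

Answer: .......
.......
.......
..X....
X.X.X..
X.OOOO.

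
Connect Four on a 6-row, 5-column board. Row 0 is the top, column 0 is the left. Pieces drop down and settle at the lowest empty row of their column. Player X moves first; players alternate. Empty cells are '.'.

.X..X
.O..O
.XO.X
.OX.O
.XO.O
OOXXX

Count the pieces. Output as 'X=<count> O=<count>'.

X=9 O=9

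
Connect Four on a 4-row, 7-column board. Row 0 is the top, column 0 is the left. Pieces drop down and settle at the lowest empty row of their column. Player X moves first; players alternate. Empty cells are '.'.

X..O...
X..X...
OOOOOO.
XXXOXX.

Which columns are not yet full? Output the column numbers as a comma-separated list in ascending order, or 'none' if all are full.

col 0: top cell = 'X' → FULL
col 1: top cell = '.' → open
col 2: top cell = '.' → open
col 3: top cell = 'O' → FULL
col 4: top cell = '.' → open
col 5: top cell = '.' → open
col 6: top cell = '.' → open

Answer: 1,2,4,5,6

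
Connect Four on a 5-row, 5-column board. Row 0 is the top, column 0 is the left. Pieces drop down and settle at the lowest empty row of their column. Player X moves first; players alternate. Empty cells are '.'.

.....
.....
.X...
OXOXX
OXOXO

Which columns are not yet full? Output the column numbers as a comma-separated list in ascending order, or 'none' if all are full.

col 0: top cell = '.' → open
col 1: top cell = '.' → open
col 2: top cell = '.' → open
col 3: top cell = '.' → open
col 4: top cell = '.' → open

Answer: 0,1,2,3,4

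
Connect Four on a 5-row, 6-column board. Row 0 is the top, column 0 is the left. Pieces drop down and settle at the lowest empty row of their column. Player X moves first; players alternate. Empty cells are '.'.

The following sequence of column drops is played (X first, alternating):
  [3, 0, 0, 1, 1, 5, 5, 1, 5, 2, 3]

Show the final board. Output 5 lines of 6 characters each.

Answer: ......
......
.O...X
XX.X.X
OOOX.O

Derivation:
Move 1: X drops in col 3, lands at row 4
Move 2: O drops in col 0, lands at row 4
Move 3: X drops in col 0, lands at row 3
Move 4: O drops in col 1, lands at row 4
Move 5: X drops in col 1, lands at row 3
Move 6: O drops in col 5, lands at row 4
Move 7: X drops in col 5, lands at row 3
Move 8: O drops in col 1, lands at row 2
Move 9: X drops in col 5, lands at row 2
Move 10: O drops in col 2, lands at row 4
Move 11: X drops in col 3, lands at row 3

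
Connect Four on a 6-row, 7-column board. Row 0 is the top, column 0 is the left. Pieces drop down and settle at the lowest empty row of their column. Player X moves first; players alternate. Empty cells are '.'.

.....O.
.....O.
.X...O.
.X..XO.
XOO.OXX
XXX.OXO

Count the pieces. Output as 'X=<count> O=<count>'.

X=10 O=9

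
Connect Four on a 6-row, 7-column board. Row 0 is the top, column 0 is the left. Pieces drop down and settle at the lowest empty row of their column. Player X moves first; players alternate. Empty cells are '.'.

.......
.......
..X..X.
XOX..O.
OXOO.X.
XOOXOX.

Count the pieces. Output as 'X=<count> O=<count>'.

X=9 O=8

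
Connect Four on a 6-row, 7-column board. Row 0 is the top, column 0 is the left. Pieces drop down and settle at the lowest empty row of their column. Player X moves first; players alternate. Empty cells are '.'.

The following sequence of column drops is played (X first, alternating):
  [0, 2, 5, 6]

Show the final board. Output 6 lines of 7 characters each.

Move 1: X drops in col 0, lands at row 5
Move 2: O drops in col 2, lands at row 5
Move 3: X drops in col 5, lands at row 5
Move 4: O drops in col 6, lands at row 5

Answer: .......
.......
.......
.......
.......
X.O..XO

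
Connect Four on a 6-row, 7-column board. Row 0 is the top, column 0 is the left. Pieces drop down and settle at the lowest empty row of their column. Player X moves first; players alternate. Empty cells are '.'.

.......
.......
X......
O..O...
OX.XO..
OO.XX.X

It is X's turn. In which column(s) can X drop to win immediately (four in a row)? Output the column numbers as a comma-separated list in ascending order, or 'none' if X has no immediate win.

col 0: drop X → no win
col 1: drop X → no win
col 2: drop X → no win
col 3: drop X → no win
col 4: drop X → no win
col 5: drop X → WIN!
col 6: drop X → no win

Answer: 5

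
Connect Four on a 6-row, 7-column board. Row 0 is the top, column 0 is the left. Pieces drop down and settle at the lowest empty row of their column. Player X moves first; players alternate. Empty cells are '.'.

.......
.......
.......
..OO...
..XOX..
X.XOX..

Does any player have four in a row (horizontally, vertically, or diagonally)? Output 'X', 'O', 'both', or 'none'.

none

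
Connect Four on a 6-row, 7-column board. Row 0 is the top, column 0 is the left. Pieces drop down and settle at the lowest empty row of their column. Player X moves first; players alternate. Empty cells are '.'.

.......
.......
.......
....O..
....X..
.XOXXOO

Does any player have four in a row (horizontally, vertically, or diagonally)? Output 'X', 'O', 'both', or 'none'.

none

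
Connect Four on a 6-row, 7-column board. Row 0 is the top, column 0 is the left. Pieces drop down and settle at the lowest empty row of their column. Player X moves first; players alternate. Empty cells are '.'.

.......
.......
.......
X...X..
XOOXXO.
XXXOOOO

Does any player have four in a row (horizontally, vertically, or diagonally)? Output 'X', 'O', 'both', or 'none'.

O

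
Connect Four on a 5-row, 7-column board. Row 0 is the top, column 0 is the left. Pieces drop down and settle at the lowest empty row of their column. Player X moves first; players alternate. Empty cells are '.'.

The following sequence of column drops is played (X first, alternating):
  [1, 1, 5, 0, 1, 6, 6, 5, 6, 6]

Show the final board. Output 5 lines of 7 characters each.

Move 1: X drops in col 1, lands at row 4
Move 2: O drops in col 1, lands at row 3
Move 3: X drops in col 5, lands at row 4
Move 4: O drops in col 0, lands at row 4
Move 5: X drops in col 1, lands at row 2
Move 6: O drops in col 6, lands at row 4
Move 7: X drops in col 6, lands at row 3
Move 8: O drops in col 5, lands at row 3
Move 9: X drops in col 6, lands at row 2
Move 10: O drops in col 6, lands at row 1

Answer: .......
......O
.X....X
.O...OX
OX...XO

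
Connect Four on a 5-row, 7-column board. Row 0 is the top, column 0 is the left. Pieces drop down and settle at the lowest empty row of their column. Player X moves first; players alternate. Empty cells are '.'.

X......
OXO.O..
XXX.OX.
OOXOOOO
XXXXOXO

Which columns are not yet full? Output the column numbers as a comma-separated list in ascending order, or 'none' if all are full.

col 0: top cell = 'X' → FULL
col 1: top cell = '.' → open
col 2: top cell = '.' → open
col 3: top cell = '.' → open
col 4: top cell = '.' → open
col 5: top cell = '.' → open
col 6: top cell = '.' → open

Answer: 1,2,3,4,5,6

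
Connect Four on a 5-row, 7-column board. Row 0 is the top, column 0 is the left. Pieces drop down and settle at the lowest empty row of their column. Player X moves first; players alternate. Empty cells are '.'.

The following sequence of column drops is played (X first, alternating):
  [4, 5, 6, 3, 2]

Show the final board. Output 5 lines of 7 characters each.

Answer: .......
.......
.......
.......
..XOXOX

Derivation:
Move 1: X drops in col 4, lands at row 4
Move 2: O drops in col 5, lands at row 4
Move 3: X drops in col 6, lands at row 4
Move 4: O drops in col 3, lands at row 4
Move 5: X drops in col 2, lands at row 4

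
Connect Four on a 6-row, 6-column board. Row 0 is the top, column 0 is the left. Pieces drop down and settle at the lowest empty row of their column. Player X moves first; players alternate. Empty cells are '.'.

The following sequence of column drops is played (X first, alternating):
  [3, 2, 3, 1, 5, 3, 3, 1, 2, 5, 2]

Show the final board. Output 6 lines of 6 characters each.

Move 1: X drops in col 3, lands at row 5
Move 2: O drops in col 2, lands at row 5
Move 3: X drops in col 3, lands at row 4
Move 4: O drops in col 1, lands at row 5
Move 5: X drops in col 5, lands at row 5
Move 6: O drops in col 3, lands at row 3
Move 7: X drops in col 3, lands at row 2
Move 8: O drops in col 1, lands at row 4
Move 9: X drops in col 2, lands at row 4
Move 10: O drops in col 5, lands at row 4
Move 11: X drops in col 2, lands at row 3

Answer: ......
......
...X..
..XO..
.OXX.O
.OOX.X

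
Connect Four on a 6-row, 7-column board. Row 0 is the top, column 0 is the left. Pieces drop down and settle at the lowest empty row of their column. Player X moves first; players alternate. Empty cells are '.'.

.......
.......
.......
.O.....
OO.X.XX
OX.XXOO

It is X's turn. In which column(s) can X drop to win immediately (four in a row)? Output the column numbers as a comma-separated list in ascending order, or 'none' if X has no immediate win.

Answer: 2,4

Derivation:
col 0: drop X → no win
col 1: drop X → no win
col 2: drop X → WIN!
col 3: drop X → no win
col 4: drop X → WIN!
col 5: drop X → no win
col 6: drop X → no win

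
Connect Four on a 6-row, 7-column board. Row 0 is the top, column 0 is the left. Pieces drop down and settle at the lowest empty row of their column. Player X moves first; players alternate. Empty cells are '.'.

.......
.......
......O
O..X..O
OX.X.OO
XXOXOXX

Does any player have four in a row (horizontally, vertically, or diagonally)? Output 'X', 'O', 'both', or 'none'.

none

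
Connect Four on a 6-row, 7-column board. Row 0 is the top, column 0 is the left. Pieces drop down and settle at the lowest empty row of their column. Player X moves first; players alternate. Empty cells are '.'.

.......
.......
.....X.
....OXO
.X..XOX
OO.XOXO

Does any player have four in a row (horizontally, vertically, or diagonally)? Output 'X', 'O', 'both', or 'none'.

none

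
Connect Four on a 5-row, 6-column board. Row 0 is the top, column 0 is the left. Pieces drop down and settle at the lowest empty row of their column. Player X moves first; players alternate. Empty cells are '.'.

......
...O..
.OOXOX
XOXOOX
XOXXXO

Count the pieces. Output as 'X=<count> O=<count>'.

X=9 O=9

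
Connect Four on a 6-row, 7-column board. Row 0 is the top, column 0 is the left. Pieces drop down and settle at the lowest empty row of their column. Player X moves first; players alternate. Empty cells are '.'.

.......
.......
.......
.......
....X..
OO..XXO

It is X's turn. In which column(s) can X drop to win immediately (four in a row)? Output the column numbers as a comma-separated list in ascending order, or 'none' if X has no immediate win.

col 0: drop X → no win
col 1: drop X → no win
col 2: drop X → no win
col 3: drop X → no win
col 4: drop X → no win
col 5: drop X → no win
col 6: drop X → no win

Answer: none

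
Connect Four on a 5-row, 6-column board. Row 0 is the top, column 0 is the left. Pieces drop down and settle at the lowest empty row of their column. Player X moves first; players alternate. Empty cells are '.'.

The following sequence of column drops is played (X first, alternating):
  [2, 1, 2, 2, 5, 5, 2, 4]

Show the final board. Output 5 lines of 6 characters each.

Move 1: X drops in col 2, lands at row 4
Move 2: O drops in col 1, lands at row 4
Move 3: X drops in col 2, lands at row 3
Move 4: O drops in col 2, lands at row 2
Move 5: X drops in col 5, lands at row 4
Move 6: O drops in col 5, lands at row 3
Move 7: X drops in col 2, lands at row 1
Move 8: O drops in col 4, lands at row 4

Answer: ......
..X...
..O...
..X..O
.OX.OX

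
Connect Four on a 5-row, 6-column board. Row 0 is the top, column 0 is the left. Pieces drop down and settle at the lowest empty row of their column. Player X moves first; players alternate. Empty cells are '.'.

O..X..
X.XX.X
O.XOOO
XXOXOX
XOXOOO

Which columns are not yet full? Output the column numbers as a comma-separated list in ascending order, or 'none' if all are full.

Answer: 1,2,4,5

Derivation:
col 0: top cell = 'O' → FULL
col 1: top cell = '.' → open
col 2: top cell = '.' → open
col 3: top cell = 'X' → FULL
col 4: top cell = '.' → open
col 5: top cell = '.' → open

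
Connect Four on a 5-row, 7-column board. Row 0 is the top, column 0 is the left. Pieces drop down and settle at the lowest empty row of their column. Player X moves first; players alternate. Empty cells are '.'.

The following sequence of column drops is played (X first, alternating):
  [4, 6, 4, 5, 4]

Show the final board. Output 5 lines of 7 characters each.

Answer: .......
.......
....X..
....X..
....XOO

Derivation:
Move 1: X drops in col 4, lands at row 4
Move 2: O drops in col 6, lands at row 4
Move 3: X drops in col 4, lands at row 3
Move 4: O drops in col 5, lands at row 4
Move 5: X drops in col 4, lands at row 2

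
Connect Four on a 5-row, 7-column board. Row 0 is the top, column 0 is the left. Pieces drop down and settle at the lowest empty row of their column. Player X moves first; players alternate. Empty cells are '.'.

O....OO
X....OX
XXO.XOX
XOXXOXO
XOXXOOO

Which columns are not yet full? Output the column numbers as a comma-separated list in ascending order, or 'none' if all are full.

col 0: top cell = 'O' → FULL
col 1: top cell = '.' → open
col 2: top cell = '.' → open
col 3: top cell = '.' → open
col 4: top cell = '.' → open
col 5: top cell = 'O' → FULL
col 6: top cell = 'O' → FULL

Answer: 1,2,3,4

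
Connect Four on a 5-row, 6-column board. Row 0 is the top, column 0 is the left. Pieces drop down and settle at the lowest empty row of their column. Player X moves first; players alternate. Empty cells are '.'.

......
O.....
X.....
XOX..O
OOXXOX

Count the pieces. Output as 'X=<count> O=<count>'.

X=6 O=6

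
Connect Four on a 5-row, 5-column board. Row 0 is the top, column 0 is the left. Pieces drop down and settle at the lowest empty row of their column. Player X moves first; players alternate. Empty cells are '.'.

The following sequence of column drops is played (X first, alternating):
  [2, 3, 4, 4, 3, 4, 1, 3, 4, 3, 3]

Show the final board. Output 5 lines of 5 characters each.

Answer: ...X.
...OX
...OO
...XO
.XXOX

Derivation:
Move 1: X drops in col 2, lands at row 4
Move 2: O drops in col 3, lands at row 4
Move 3: X drops in col 4, lands at row 4
Move 4: O drops in col 4, lands at row 3
Move 5: X drops in col 3, lands at row 3
Move 6: O drops in col 4, lands at row 2
Move 7: X drops in col 1, lands at row 4
Move 8: O drops in col 3, lands at row 2
Move 9: X drops in col 4, lands at row 1
Move 10: O drops in col 3, lands at row 1
Move 11: X drops in col 3, lands at row 0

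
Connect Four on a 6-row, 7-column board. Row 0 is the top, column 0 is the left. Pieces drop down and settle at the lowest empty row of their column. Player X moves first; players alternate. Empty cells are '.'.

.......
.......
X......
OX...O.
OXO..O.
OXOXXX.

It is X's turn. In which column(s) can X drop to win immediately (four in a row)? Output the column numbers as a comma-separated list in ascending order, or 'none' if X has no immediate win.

col 0: drop X → no win
col 1: drop X → WIN!
col 2: drop X → no win
col 3: drop X → no win
col 4: drop X → no win
col 5: drop X → no win
col 6: drop X → WIN!

Answer: 1,6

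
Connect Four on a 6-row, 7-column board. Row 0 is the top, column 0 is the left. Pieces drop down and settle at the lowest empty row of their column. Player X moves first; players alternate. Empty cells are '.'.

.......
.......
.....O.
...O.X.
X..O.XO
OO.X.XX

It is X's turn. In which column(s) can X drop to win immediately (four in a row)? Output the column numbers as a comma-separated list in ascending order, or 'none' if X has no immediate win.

Answer: 4

Derivation:
col 0: drop X → no win
col 1: drop X → no win
col 2: drop X → no win
col 3: drop X → no win
col 4: drop X → WIN!
col 5: drop X → no win
col 6: drop X → no win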